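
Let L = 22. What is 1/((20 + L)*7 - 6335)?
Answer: -1/6041 ≈ -0.00016554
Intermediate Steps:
1/((20 + L)*7 - 6335) = 1/((20 + 22)*7 - 6335) = 1/(42*7 - 6335) = 1/(294 - 6335) = 1/(-6041) = -1/6041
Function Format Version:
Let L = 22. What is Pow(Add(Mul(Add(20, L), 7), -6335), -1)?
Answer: Rational(-1, 6041) ≈ -0.00016554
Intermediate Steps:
Pow(Add(Mul(Add(20, L), 7), -6335), -1) = Pow(Add(Mul(Add(20, 22), 7), -6335), -1) = Pow(Add(Mul(42, 7), -6335), -1) = Pow(Add(294, -6335), -1) = Pow(-6041, -1) = Rational(-1, 6041)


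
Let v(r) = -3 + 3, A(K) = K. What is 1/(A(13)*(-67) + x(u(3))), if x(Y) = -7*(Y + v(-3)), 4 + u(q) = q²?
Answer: -1/906 ≈ -0.0011038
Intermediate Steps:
v(r) = 0
u(q) = -4 + q²
x(Y) = -7*Y (x(Y) = -7*(Y + 0) = -7*Y)
1/(A(13)*(-67) + x(u(3))) = 1/(13*(-67) - 7*(-4 + 3²)) = 1/(-871 - 7*(-4 + 9)) = 1/(-871 - 7*5) = 1/(-871 - 35) = 1/(-906) = -1/906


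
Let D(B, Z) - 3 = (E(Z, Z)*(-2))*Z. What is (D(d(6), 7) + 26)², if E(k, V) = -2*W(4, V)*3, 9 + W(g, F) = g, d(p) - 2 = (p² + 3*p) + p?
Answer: 152881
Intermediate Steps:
d(p) = 2 + p² + 4*p (d(p) = 2 + ((p² + 3*p) + p) = 2 + (p² + 4*p) = 2 + p² + 4*p)
W(g, F) = -9 + g
E(k, V) = 30 (E(k, V) = -2*(-9 + 4)*3 = -2*(-5)*3 = 10*3 = 30)
D(B, Z) = 3 - 60*Z (D(B, Z) = 3 + (30*(-2))*Z = 3 - 60*Z)
(D(d(6), 7) + 26)² = ((3 - 60*7) + 26)² = ((3 - 420) + 26)² = (-417 + 26)² = (-391)² = 152881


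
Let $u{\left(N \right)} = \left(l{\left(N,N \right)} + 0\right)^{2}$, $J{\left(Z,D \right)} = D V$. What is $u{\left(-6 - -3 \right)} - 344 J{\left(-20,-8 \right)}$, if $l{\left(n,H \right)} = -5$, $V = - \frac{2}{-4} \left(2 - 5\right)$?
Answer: $-4103$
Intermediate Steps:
$V = - \frac{3}{2}$ ($V = \left(-2\right) \left(- \frac{1}{4}\right) \left(-3\right) = \frac{1}{2} \left(-3\right) = - \frac{3}{2} \approx -1.5$)
$J{\left(Z,D \right)} = - \frac{3 D}{2}$ ($J{\left(Z,D \right)} = D \left(- \frac{3}{2}\right) = - \frac{3 D}{2}$)
$u{\left(N \right)} = 25$ ($u{\left(N \right)} = \left(-5 + 0\right)^{2} = \left(-5\right)^{2} = 25$)
$u{\left(-6 - -3 \right)} - 344 J{\left(-20,-8 \right)} = 25 - 344 \left(\left(- \frac{3}{2}\right) \left(-8\right)\right) = 25 - 4128 = -4103$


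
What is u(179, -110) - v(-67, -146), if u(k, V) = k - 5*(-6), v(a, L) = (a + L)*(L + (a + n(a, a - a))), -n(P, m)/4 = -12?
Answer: -34936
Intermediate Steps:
n(P, m) = 48 (n(P, m) = -4*(-12) = 48)
v(a, L) = (L + a)*(48 + L + a) (v(a, L) = (a + L)*(L + (a + 48)) = (L + a)*(L + (48 + a)) = (L + a)*(48 + L + a))
u(k, V) = 30 + k (u(k, V) = k + 30 = 30 + k)
u(179, -110) - v(-67, -146) = (30 + 179) - ((-146)**2 + (-67)**2 + 48*(-146) + 48*(-67) + 2*(-146)*(-67)) = 209 - (21316 + 4489 - 7008 - 3216 + 19564) = 209 - 1*35145 = 209 - 35145 = -34936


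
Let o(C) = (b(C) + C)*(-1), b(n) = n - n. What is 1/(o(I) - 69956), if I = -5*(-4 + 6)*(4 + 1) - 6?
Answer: -1/69900 ≈ -1.4306e-5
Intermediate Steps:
b(n) = 0
I = -56 (I = -10*5 - 6 = -5*10 - 6 = -50 - 6 = -56)
o(C) = -C (o(C) = (0 + C)*(-1) = C*(-1) = -C)
1/(o(I) - 69956) = 1/(-1*(-56) - 69956) = 1/(56 - 69956) = 1/(-69900) = -1/69900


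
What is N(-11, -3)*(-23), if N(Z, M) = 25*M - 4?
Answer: 1817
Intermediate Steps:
N(Z, M) = -4 + 25*M
N(-11, -3)*(-23) = (-4 + 25*(-3))*(-23) = (-4 - 75)*(-23) = -79*(-23) = 1817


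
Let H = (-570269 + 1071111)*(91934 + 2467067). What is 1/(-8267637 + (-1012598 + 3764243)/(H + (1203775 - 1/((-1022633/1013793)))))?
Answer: -1310664111525784354/10836095103019887256170213 ≈ -1.2095e-7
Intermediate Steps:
H = 1281655178842 (H = 500842*2559001 = 1281655178842)
1/(-8267637 + (-1012598 + 3764243)/(H + (1203775 - 1/((-1022633/1013793))))) = 1/(-8267637 + (-1012598 + 3764243)/(1281655178842 + (1203775 - 1/((-1022633/1013793))))) = 1/(-8267637 + 2751645/(1281655178842 + (1203775 - 1/((-1022633*1/1013793))))) = 1/(-8267637 + 2751645/(1281655178842 + (1203775 - 1/(-1022633/1013793)))) = 1/(-8267637 + 2751645/(1281655178842 + (1203775 - 1*(-1013793/1022633)))) = 1/(-8267637 + 2751645/(1281655178842 + (1203775 + 1013793/1022633))) = 1/(-8267637 + 2751645/(1281655178842 + 1231021053368/1022633)) = 1/(-8267637 + 2751645/(1310664111525784354/1022633)) = 1/(-8267637 + 2751645*(1022633/1310664111525784354)) = 1/(-8267637 + 2813922981285/1310664111525784354) = 1/(-10836095103019887256170213/1310664111525784354) = -1310664111525784354/10836095103019887256170213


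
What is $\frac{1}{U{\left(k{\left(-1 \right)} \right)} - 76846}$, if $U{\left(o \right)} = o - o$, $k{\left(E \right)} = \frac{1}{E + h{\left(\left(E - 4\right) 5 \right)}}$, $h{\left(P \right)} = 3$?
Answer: $- \frac{1}{76846} \approx -1.3013 \cdot 10^{-5}$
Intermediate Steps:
$k{\left(E \right)} = \frac{1}{3 + E}$ ($k{\left(E \right)} = \frac{1}{E + 3} = \frac{1}{3 + E}$)
$U{\left(o \right)} = 0$
$\frac{1}{U{\left(k{\left(-1 \right)} \right)} - 76846} = \frac{1}{0 - 76846} = \frac{1}{-76846} = - \frac{1}{76846}$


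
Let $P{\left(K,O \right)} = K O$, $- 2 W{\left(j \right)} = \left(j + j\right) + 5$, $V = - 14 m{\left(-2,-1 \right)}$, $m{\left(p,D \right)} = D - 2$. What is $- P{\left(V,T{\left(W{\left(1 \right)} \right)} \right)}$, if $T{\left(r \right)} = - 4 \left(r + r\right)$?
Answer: $-1176$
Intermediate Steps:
$m{\left(p,D \right)} = -2 + D$
$V = 42$ ($V = - 14 \left(-2 - 1\right) = \left(-14\right) \left(-3\right) = 42$)
$W{\left(j \right)} = - \frac{5}{2} - j$ ($W{\left(j \right)} = - \frac{\left(j + j\right) + 5}{2} = - \frac{2 j + 5}{2} = - \frac{5 + 2 j}{2} = - \frac{5}{2} - j$)
$T{\left(r \right)} = - 8 r$ ($T{\left(r \right)} = - 4 \cdot 2 r = - 8 r$)
$- P{\left(V,T{\left(W{\left(1 \right)} \right)} \right)} = - 42 \left(- 8 \left(- \frac{5}{2} - 1\right)\right) = - 42 \left(\left(-8\right) \left(- \frac{7}{2}\right)\right) = - 42 \cdot 28 = \left(-1\right) 1176 = -1176$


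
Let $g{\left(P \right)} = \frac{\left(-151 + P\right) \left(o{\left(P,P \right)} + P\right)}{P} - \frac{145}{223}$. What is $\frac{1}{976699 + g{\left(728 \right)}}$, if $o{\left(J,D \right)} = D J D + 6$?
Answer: $\frac{81172}{24901787720801} \approx 3.2597 \cdot 10^{-9}$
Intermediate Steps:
$o{\left(J,D \right)} = 6 + J D^{2}$ ($o{\left(J,D \right)} = D D J + 6 = J D^{2} + 6 = 6 + J D^{2}$)
$g{\left(P \right)} = - \frac{145}{223} + \frac{\left(-151 + P\right) \left(6 + P + P^{3}\right)}{P}$ ($g{\left(P \right)} = \frac{\left(-151 + P\right) \left(\left(6 + P P^{2}\right) + P\right)}{P} - \frac{145}{223} = \frac{\left(-151 + P\right) \left(\left(6 + P^{3}\right) + P\right)}{P} - \frac{145}{223} = \frac{\left(-151 + P\right) \left(6 + P + P^{3}\right)}{P} - \frac{145}{223} = - \frac{145}{223} + \frac{\left(-151 + P\right) \left(6 + P + P^{3}\right)}{P}$)
$\frac{1}{976699 + g{\left(728 \right)}} = \frac{1}{976699 - \left(- \frac{129864}{223} - 385828352 + 80027584 + \frac{453}{364}\right)} = \frac{1}{976699 - - \frac{24822507109573}{81172}} = \frac{1}{976699 + \frac{24822507109573}{81172}} = \frac{1}{\frac{24901787720801}{81172}} = \frac{81172}{24901787720801}$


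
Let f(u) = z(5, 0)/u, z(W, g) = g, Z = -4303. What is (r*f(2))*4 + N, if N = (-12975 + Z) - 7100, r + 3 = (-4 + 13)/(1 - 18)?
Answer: -24378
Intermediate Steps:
r = -60/17 (r = -3 + (-4 + 13)/(1 - 18) = -3 + 9/(-17) = -3 + 9*(-1/17) = -3 - 9/17 = -60/17 ≈ -3.5294)
f(u) = 0 (f(u) = 0/u = 0)
N = -24378 (N = (-12975 - 4303) - 7100 = -17278 - 7100 = -24378)
(r*f(2))*4 + N = -60/17*0*4 - 24378 = 0*4 - 24378 = 0 - 24378 = -24378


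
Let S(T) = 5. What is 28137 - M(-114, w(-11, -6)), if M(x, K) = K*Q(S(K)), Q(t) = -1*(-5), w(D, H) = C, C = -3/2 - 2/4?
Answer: 28147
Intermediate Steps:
C = -2 (C = -3*½ - 2*¼ = -3/2 - ½ = -2)
w(D, H) = -2
Q(t) = 5
M(x, K) = 5*K (M(x, K) = K*5 = 5*K)
28137 - M(-114, w(-11, -6)) = 28137 - 5*(-2) = 28137 - 1*(-10) = 28137 + 10 = 28147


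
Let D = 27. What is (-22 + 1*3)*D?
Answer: -513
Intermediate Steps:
(-22 + 1*3)*D = (-22 + 1*3)*27 = (-22 + 3)*27 = -19*27 = -513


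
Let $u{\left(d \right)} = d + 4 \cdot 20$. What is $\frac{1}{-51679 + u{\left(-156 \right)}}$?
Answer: $- \frac{1}{51755} \approx -1.9322 \cdot 10^{-5}$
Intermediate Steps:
$u{\left(d \right)} = 80 + d$ ($u{\left(d \right)} = d + 80 = 80 + d$)
$\frac{1}{-51679 + u{\left(-156 \right)}} = \frac{1}{-51679 + \left(80 - 156\right)} = \frac{1}{-51679 - 76} = \frac{1}{-51755} = - \frac{1}{51755}$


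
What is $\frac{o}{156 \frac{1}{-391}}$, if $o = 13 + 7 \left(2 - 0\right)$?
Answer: $- \frac{3519}{52} \approx -67.673$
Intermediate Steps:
$o = 27$ ($o = 13 + 7 \left(2 + 0\right) = 13 + 7 \cdot 2 = 13 + 14 = 27$)
$\frac{o}{156 \frac{1}{-391}} = \frac{27}{156 \frac{1}{-391}} = \frac{27}{156 \left(- \frac{1}{391}\right)} = \frac{27}{- \frac{156}{391}} = 27 \left(- \frac{391}{156}\right) = - \frac{3519}{52}$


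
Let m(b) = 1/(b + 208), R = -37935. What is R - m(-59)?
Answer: -5652316/149 ≈ -37935.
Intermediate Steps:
m(b) = 1/(208 + b)
R - m(-59) = -37935 - 1/(208 - 59) = -37935 - 1/149 = -5652316/149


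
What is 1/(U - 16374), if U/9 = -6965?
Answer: -1/79059 ≈ -1.2649e-5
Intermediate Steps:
U = -62685 (U = 9*(-6965) = -62685)
1/(U - 16374) = 1/(-62685 - 16374) = 1/(-79059) = -1/79059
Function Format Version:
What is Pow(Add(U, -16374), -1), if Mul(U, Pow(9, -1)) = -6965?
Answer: Rational(-1, 79059) ≈ -1.2649e-5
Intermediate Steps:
U = -62685 (U = Mul(9, -6965) = -62685)
Pow(Add(U, -16374), -1) = Pow(Add(-62685, -16374), -1) = Pow(-79059, -1) = Rational(-1, 79059)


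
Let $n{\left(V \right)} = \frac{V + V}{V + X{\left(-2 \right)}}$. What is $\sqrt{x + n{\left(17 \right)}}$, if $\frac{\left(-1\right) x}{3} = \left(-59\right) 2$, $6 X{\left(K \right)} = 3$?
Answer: $\frac{\sqrt{436030}}{35} \approx 18.866$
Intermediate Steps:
$X{\left(K \right)} = \frac{1}{2}$ ($X{\left(K \right)} = \frac{1}{6} \cdot 3 = \frac{1}{2}$)
$x = 354$ ($x = - 3 \left(\left(-59\right) 2\right) = \left(-3\right) \left(-118\right) = 354$)
$n{\left(V \right)} = \frac{2 V}{\frac{1}{2} + V}$ ($n{\left(V \right)} = \frac{V + V}{V + \frac{1}{2}} = \frac{2 V}{\frac{1}{2} + V}$)
$\sqrt{x + n{\left(17 \right)}} = \sqrt{354 + 4 \cdot 17 \frac{1}{1 + 2 \cdot 17}} = \sqrt{354 + 4 \cdot 17 \frac{1}{1 + 34}} = \sqrt{354 + 4 \cdot 17 \cdot \frac{1}{35}} = \sqrt{354 + \frac{68}{35}} = \sqrt{\frac{12458}{35}} = \frac{\sqrt{436030}}{35}$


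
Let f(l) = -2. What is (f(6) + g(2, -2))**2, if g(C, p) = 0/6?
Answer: 4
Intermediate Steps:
g(C, p) = 0 (g(C, p) = 0*(1/6) = 0)
(f(6) + g(2, -2))**2 = (-2 + 0)**2 = (-2)**2 = 4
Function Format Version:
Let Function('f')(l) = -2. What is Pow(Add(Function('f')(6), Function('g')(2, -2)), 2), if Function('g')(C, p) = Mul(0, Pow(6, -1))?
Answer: 4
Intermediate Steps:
Function('g')(C, p) = 0 (Function('g')(C, p) = Mul(0, Rational(1, 6)) = 0)
Pow(Add(Function('f')(6), Function('g')(2, -2)), 2) = Pow(Add(-2, 0), 2) = Pow(-2, 2) = 4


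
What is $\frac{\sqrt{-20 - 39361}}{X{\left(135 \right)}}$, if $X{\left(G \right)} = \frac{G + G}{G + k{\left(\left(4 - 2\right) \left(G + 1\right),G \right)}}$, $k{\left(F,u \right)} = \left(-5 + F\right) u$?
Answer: $134 i \sqrt{39381} \approx 26592.0 i$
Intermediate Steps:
$k{\left(F,u \right)} = u \left(-5 + F\right)$
$X{\left(G \right)} = \frac{2 G}{G + G \left(-3 + 2 G\right)}$ ($X{\left(G \right)} = \frac{G + G}{G + G \left(-5 + \left(4 - 2\right) \left(G + 1\right)\right)} = \frac{2 G}{G + G \left(-5 + 2 \left(1 + G\right)\right)} = \frac{2 G}{G + G \left(-5 + \left(2 + 2 G\right)\right)} = \frac{2 G}{G + G \left(-3 + 2 G\right)}$)
$\frac{\sqrt{-20 - 39361}}{X{\left(135 \right)}} = \frac{\sqrt{-20 - 39361}}{\frac{1}{-1 + 135}} = \frac{\sqrt{-39381}}{\frac{1}{134}} = i \sqrt{39381} \frac{1}{\frac{1}{134}} = i \sqrt{39381} \cdot 134 = 134 i \sqrt{39381}$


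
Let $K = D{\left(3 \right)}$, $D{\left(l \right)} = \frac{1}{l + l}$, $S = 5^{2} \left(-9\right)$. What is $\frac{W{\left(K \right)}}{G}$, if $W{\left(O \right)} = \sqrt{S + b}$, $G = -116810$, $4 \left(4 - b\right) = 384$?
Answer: $- \frac{i \sqrt{317}}{116810} \approx - 0.00015242 i$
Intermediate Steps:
$b = -92$ ($b = 4 - 96 = -92$)
$S = -225$ ($S = 25 \left(-9\right) = -225$)
$D{\left(l \right)} = \frac{1}{2 l}$
$K = \frac{1}{6}$ ($K = \frac{1}{2 \cdot 3} = \frac{1}{2} \cdot \frac{1}{3} = \frac{1}{6} \approx 0.16667$)
$W{\left(O \right)} = i \sqrt{317}$ ($W{\left(O \right)} = \sqrt{-225 - 92} = \sqrt{-317} = i \sqrt{317}$)
$\frac{W{\left(K \right)}}{G} = \frac{i \sqrt{317}}{-116810} = i \sqrt{317} \left(- \frac{1}{116810}\right) = - \frac{i \sqrt{317}}{116810}$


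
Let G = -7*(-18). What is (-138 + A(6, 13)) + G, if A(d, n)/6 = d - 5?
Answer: -6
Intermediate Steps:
A(d, n) = -30 + 6*d (A(d, n) = 6*(d - 5) = 6*(-5 + d) = -30 + 6*d)
G = 126
(-138 + A(6, 13)) + G = (-138 + (-30 + 6*6)) + 126 = (-138 + (-30 + 36)) + 126 = (-138 + 6) + 126 = -132 + 126 = -6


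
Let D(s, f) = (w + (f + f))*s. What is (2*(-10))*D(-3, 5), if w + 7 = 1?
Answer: 240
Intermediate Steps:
w = -6 (w = -7 + 1 = -6)
D(s, f) = s*(-6 + 2*f) (D(s, f) = (-6 + (f + f))*s = (-6 + 2*f)*s = s*(-6 + 2*f))
(2*(-10))*D(-3, 5) = (2*(-10))*(2*(-3)*(-3 + 5)) = -40*(-3)*2 = -20*(-12) = 240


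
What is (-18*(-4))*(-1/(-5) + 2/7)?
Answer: 1224/35 ≈ 34.971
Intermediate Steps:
(-18*(-4))*(-1/(-5) + 2/7) = 72*(-1*(-1/5) + 2*(1/7)) = 72*(1/5 + 2/7) = 72*(17/35) = 1224/35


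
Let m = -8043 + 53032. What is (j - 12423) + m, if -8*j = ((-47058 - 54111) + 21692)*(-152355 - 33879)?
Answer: -7400529545/4 ≈ -1.8501e+9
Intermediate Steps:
m = 44989
j = -7400659809/4 (j = -((-47058 - 54111) + 21692)*(-152355 - 33879)/8 = -(-101169 + 21692)*(-186234)/8 = -(-79477)*(-186234)/8 = -1/8*14801319618 = -7400659809/4 ≈ -1.8502e+9)
(j - 12423) + m = (-7400659809/4 - 12423) + 44989 = -7400709501/4 + 44989 = -7400529545/4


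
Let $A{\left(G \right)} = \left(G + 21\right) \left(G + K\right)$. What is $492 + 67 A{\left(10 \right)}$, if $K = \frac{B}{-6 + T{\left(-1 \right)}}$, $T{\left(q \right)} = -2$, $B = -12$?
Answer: $\frac{48755}{2} \approx 24378.0$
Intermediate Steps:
$K = \frac{3}{2}$ ($K = - \frac{12}{-6 - 2} = - \frac{12}{-8} = \left(-12\right) \left(- \frac{1}{8}\right) = \frac{3}{2} \approx 1.5$)
$A{\left(G \right)} = \left(21 + G\right) \left(\frac{3}{2} + G\right)$ ($A{\left(G \right)} = \left(G + 21\right) \left(G + \frac{3}{2}\right) = \left(21 + G\right) \left(\frac{3}{2} + G\right)$)
$492 + 67 A{\left(10 \right)} = 492 + 67 \left(\frac{63}{2} + 10^{2} + \frac{45}{2} \cdot 10\right) = 492 + 67 \left(\frac{63}{2} + 100 + 225\right) = 492 + 67 \cdot \frac{713}{2} = 492 + \frac{47771}{2} = \frac{48755}{2}$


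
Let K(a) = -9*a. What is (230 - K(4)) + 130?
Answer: 396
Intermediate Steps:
(230 - K(4)) + 130 = (230 - (-9)*4) + 130 = (230 - 1*(-36)) + 130 = (230 + 36) + 130 = 266 + 130 = 396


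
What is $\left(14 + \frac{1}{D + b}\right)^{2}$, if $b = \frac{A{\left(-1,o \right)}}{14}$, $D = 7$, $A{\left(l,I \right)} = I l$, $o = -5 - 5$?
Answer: $\frac{582169}{2916} \approx 199.65$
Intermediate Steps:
$o = -10$
$b = \frac{5}{7}$ ($b = \frac{\left(-10\right) \left(-1\right)}{14} = 10 \cdot \frac{1}{14} = \frac{5}{7} \approx 0.71429$)
$\left(14 + \frac{1}{D + b}\right)^{2} = \left(14 + \frac{1}{7 + \frac{5}{7}}\right)^{2} = \left(14 + \frac{1}{\frac{54}{7}}\right)^{2} = \left(14 + \frac{7}{54}\right)^{2} = \left(\frac{763}{54}\right)^{2} = \frac{582169}{2916}$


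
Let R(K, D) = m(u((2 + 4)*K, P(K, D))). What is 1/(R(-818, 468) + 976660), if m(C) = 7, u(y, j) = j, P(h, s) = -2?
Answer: 1/976667 ≈ 1.0239e-6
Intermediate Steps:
R(K, D) = 7
1/(R(-818, 468) + 976660) = 1/(7 + 976660) = 1/976667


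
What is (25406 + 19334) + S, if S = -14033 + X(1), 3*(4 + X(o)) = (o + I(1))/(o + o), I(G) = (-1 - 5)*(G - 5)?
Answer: 184243/6 ≈ 30707.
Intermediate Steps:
I(G) = 30 - 6*G (I(G) = -6*(-5 + G) = 30 - 6*G)
X(o) = -4 + (24 + o)/(6*o) (X(o) = -4 + ((o + (30 - 6*1))/(o + o))/3 = -4 + ((o + (30 - 6))/((2*o)))/3 = -4 + ((o + 24)*(1/(2*o)))/3 = -4 + ((24 + o)*(1/(2*o)))/3 = -4 + ((24 + o)/(2*o))/3 = -4 + (24 + o)/(6*o))
S = -84197/6 (S = -14033 + (-23/6 + 4/1) = -14033 + (-23/6 + 4*1) = -14033 + (-23/6 + 4) = -14033 + ⅙ = -84197/6 ≈ -14033.)
(25406 + 19334) + S = (25406 + 19334) - 84197/6 = 44740 - 84197/6 = 184243/6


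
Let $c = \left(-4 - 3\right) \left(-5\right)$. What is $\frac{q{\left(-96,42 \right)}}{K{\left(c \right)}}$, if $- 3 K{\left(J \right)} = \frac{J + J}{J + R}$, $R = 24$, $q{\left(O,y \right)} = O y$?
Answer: $\frac{50976}{5} \approx 10195.0$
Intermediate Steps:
$c = 35$ ($c = \left(-7\right) \left(-5\right) = 35$)
$K{\left(J \right)} = - \frac{2 J}{3 \left(24 + J\right)}$ ($K{\left(J \right)} = - \frac{\left(J + J\right) \frac{1}{J + 24}}{3} = - \frac{2 J \frac{1}{24 + J}}{3} = - \frac{2 J}{3 \left(24 + J\right)}$)
$\frac{q{\left(-96,42 \right)}}{K{\left(c \right)}} = \frac{\left(-96\right) 42}{\left(-2\right) 35 \frac{1}{72 + 3 \cdot 35}} = - \frac{4032}{\left(-2\right) 35 \frac{1}{72 + 105}} = - \frac{4032}{\left(-2\right) 35 \cdot \frac{1}{177}} = - \frac{4032}{- \frac{70}{177}} = \left(-4032\right) \left(- \frac{177}{70}\right) = \frac{50976}{5}$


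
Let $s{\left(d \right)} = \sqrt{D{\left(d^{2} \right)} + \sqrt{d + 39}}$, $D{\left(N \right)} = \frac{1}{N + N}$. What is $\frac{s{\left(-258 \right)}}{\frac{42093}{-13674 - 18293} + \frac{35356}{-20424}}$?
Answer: $- \frac{27203917 \sqrt{2 + 266256 i \sqrt{219}}}{42783552706} \approx -0.89248 - 0.89248 i$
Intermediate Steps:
$D{\left(N \right)} = \frac{1}{2 N}$
$s{\left(d \right)} = \sqrt{\sqrt{39 + d} + \frac{1}{2 d^{2}}}$ ($s{\left(d \right)} = \sqrt{\frac{1}{2 d^{2}} + \sqrt{d + 39}} = \sqrt{\frac{1}{2 d^{2}} + \sqrt{39 + d}} = \sqrt{\sqrt{39 + d} + \frac{1}{2 d^{2}}}$)
$\frac{s{\left(-258 \right)}}{\frac{42093}{-13674 - 18293} + \frac{35356}{-20424}} = \frac{\frac{1}{2} \sqrt{\frac{2}{66564} + 4 \sqrt{39 - 258}}}{\frac{42093}{-13674 - 18293} + \frac{35356}{-20424}} = \frac{\frac{1}{2} \sqrt{2 \cdot \frac{1}{66564} + 4 \sqrt{-219}}}{\frac{42093}{-31967} + 35356 \left(- \frac{1}{20424}\right)} = \frac{\frac{1}{2} \sqrt{\frac{1}{33282} + 4 i \sqrt{219}}}{42093 \left(- \frac{1}{31967}\right) - \frac{8839}{5106}} = \frac{\frac{1}{2} \sqrt{\frac{1}{33282} + 4 i \sqrt{219}}}{- \frac{42093}{31967} - \frac{8839}{5106}} = \frac{\frac{1}{2} \sqrt{\frac{1}{33282} + 4 i \sqrt{219}}}{- \frac{497483171}{163223502}} = \frac{\sqrt{\frac{1}{33282} + 4 i \sqrt{219}}}{2} \left(- \frac{163223502}{497483171}\right) = - \frac{81611751 \sqrt{\frac{1}{33282} + 4 i \sqrt{219}}}{497483171}$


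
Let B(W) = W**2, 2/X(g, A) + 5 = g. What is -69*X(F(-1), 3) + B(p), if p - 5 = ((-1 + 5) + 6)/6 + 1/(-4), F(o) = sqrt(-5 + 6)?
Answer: 10897/144 ≈ 75.674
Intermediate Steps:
F(o) = 1 (F(o) = sqrt(1) = 1)
X(g, A) = 2/(-5 + g)
p = 77/12 (p = 5 + (((-1 + 5) + 6)/6 + 1/(-4)) = 5 + ((4 + 6)*(1/6) + 1*(-1/4)) = 5 + (10*(1/6) - 1/4) = 5 + (5/3 - 1/4) = 5 + 17/12 = 77/12 ≈ 6.4167)
-69*X(F(-1), 3) + B(p) = -138/(-5 + 1) + (77/12)**2 = -138/(-4) + 5929/144 = -138*(-1)/4 + 5929/144 = -69*(-1/2) + 5929/144 = 69/2 + 5929/144 = 10897/144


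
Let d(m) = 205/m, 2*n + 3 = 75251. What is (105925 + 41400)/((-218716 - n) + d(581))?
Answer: -17119165/29786667 ≈ -0.57473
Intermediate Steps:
n = 37624 (n = -3/2 + (½)*75251 = -3/2 + 75251/2 = 37624)
(105925 + 41400)/((-218716 - n) + d(581)) = (105925 + 41400)/((-218716 - 1*37624) + 205/581) = 147325/((-218716 - 37624) + 205*(1/581)) = 147325/(-256340 + 205/581) = 147325/(-148933335/581) = 147325*(-581/148933335) = -17119165/29786667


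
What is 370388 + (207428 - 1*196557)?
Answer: 381259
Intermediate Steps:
370388 + (207428 - 1*196557) = 370388 + (207428 - 196557) = 370388 + 10871 = 381259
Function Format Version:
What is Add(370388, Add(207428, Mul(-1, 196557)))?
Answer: 381259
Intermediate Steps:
Add(370388, Add(207428, Mul(-1, 196557))) = Add(370388, Add(207428, -196557)) = Add(370388, 10871) = 381259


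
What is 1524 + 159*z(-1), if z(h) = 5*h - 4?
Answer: 93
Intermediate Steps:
z(h) = -4 + 5*h
1524 + 159*z(-1) = 1524 + 159*(-4 + 5*(-1)) = 1524 + 159*(-4 - 5) = 1524 + 159*(-9) = 1524 - 1431 = 93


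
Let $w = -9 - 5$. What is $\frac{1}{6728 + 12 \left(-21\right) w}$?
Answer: $\frac{1}{10256} \approx 9.7504 \cdot 10^{-5}$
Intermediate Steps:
$w = -14$
$\frac{1}{6728 + 12 \left(-21\right) w} = \frac{1}{6728 + 12 \left(-21\right) \left(-14\right)} = \frac{1}{6728 - -3528} = \frac{1}{6728 + 3528} = \frac{1}{10256}$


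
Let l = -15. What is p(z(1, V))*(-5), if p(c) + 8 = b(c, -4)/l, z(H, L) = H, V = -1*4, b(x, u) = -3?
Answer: 39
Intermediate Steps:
V = -4
p(c) = -39/5 (p(c) = -8 - 3/(-15) = -8 - 3*(-1/15) = -8 + ⅕ = -39/5)
p(z(1, V))*(-5) = -39/5*(-5) = 39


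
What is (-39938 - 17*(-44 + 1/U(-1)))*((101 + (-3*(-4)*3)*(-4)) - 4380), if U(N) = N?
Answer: 173262179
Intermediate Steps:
(-39938 - 17*(-44 + 1/U(-1)))*((101 + (-3*(-4)*3)*(-4)) - 4380) = (-39938 - 17*(-44 + 1/(-1)))*((101 + (-3*(-4)*3)*(-4)) - 4380) = (-39938 - 17*(-44 - 1))*((101 + (12*3)*(-4)) - 4380) = (-39938 - 17*(-45))*((101 + 36*(-4)) - 4380) = (-39938 + 765)*((101 - 144) - 4380) = -39173*(-43 - 4380) = -39173*(-4423) = 173262179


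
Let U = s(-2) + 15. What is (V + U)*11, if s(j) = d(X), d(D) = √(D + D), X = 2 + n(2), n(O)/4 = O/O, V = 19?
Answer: 374 + 22*√3 ≈ 412.10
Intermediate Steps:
n(O) = 4 (n(O) = 4*(O/O) = 4*1 = 4)
X = 6 (X = 2 + 4 = 6)
d(D) = √2*√D (d(D) = √(2*D) = √2*√D)
s(j) = 2*√3 (s(j) = √2*√6 = 2*√3)
U = 15 + 2*√3 (U = 2*√3 + 15 = 15 + 2*√3 ≈ 18.464)
(V + U)*11 = (19 + (15 + 2*√3))*11 = (34 + 2*√3)*11 = 374 + 22*√3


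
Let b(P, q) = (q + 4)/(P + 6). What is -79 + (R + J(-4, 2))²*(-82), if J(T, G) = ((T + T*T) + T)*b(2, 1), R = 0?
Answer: -2129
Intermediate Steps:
b(P, q) = (4 + q)/(6 + P)
J(T, G) = 5*T/4 + 5*T²/8 (J(T, G) = ((T + T*T) + T)*((4 + 1)/(6 + 2)) = ((T + T²) + T)*(5/8) = (T² + 2*T)*((⅛)*5) = (T² + 2*T)*(5/8) = 5*T/4 + 5*T²/8)
-79 + (R + J(-4, 2))²*(-82) = -79 + (0 + (5/8)*(-4)*(2 - 4))²*(-82) = -79 + (0 + (5/8)*(-4)*(-2))²*(-82) = -79 + (0 + 5)²*(-82) = -79 + 5²*(-82) = -79 + 25*(-82) = -79 - 2050 = -2129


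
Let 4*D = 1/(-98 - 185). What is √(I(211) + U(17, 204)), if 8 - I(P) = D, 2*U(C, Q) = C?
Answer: √5286157/566 ≈ 4.0621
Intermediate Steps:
D = -1/1132 (D = 1/(4*(-98 - 185)) = (¼)/(-283) = (¼)*(-1/283) = -1/1132 ≈ -0.00088339)
U(C, Q) = C/2
I(P) = 9057/1132 (I(P) = 8 - 1*(-1/1132) = 8 + 1/1132 = 9057/1132)
√(I(211) + U(17, 204)) = √(9057/1132 + (½)*17) = √(9057/1132 + 17/2) = √(18679/1132) = √5286157/566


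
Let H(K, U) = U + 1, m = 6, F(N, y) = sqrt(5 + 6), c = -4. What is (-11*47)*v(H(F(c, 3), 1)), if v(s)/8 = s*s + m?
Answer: -41360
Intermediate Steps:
F(N, y) = sqrt(11)
H(K, U) = 1 + U
v(s) = 48 + 8*s**2 (v(s) = 8*(s*s + 6) = 8*(s**2 + 6) = 8*(6 + s**2) = 48 + 8*s**2)
(-11*47)*v(H(F(c, 3), 1)) = (-11*47)*(48 + 8*(1 + 1)**2) = -517*(48 + 8*2**2) = -517*(48 + 8*4) = -517*(48 + 32) = -517*80 = -41360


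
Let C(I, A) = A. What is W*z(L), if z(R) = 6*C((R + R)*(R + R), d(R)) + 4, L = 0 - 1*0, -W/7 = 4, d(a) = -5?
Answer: 728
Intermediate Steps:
W = -28 (W = -7*4 = -28)
L = 0 (L = 0 + 0 = 0)
z(R) = -26 (z(R) = 6*(-5) + 4 = -30 + 4 = -26)
W*z(L) = -28*(-26) = 728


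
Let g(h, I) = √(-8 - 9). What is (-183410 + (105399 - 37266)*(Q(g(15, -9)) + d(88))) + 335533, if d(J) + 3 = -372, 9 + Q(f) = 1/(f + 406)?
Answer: (-26010949*√17 + 10560377161*I)/(√17 - 406*I) ≈ -2.6011e+7 - 1.7041*I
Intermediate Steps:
g(h, I) = I*√17 (g(h, I) = √(-17) = I*√17)
Q(f) = -9 + 1/(406 + f) (Q(f) = -9 + 1/(f + 406) = -9 + 1/(406 + f))
d(J) = -375 (d(J) = -3 - 372 = -375)
(-183410 + (105399 - 37266)*(Q(g(15, -9)) + d(88))) + 335533 = (-183410 + (105399 - 37266)*((-3653 - 9*I*√17)/(406 + I*√17) - 375)) + 335533 = (-183410 + 68133*((-3653 - 9*I*√17)/(406 + I*√17) - 375)) + 335533 = (-183410 + 68133*(-375 + (-3653 - 9*I*√17)/(406 + I*√17))) + 335533 = (-183410 + (-25549875 + 68133*(-3653 - 9*I*√17)/(406 + I*√17))) + 335533 = (-25733285 + 68133*(-3653 - 9*I*√17)/(406 + I*√17)) + 335533 = -25397752 + 68133*(-3653 - 9*I*√17)/(406 + I*√17)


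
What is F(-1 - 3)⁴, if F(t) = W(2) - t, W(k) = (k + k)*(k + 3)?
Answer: 331776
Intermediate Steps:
W(k) = 2*k*(3 + k) (W(k) = (2*k)*(3 + k) = 2*k*(3 + k))
F(t) = 20 - t (F(t) = 2*2*(3 + 2) - t = 2*2*5 - t = 20 - t)
F(-1 - 3)⁴ = (20 - (-1 - 3))⁴ = (20 - 1*(-4))⁴ = (20 + 4)⁴ = 24⁴ = 331776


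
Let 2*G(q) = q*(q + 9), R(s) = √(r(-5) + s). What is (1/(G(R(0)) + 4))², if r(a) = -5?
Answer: -2*I/(27*√5 + 198*I) ≈ -0.0092418 - 0.002818*I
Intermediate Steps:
R(s) = √(-5 + s)
G(q) = q*(9 + q)/2 (G(q) = (q*(q + 9))/2 = (q*(9 + q))/2 = q*(9 + q)/2)
(1/(G(R(0)) + 4))² = (1/(√(-5 + 0)*(9 + √(-5 + 0))/2 + 4))² = (1/(√(-5)*(9 + √(-5))/2 + 4))² = (1/((I*√5)*(9 + I*√5)/2 + 4))² = (1/(I*√5*(9 + I*√5)/2 + 4))² = (1/(4 + I*√5*(9 + I*√5)/2))² = (4 + I*√5*(9 + I*√5)/2)⁻²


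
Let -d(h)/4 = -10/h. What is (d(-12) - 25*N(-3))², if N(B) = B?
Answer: 46225/9 ≈ 5136.1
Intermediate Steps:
d(h) = 40/h (d(h) = -(-40)/h = 40/h)
(d(-12) - 25*N(-3))² = (40/(-12) - 25*(-3))² = (40*(-1/12) + 75)² = (-10/3 + 75)² = (215/3)² = 46225/9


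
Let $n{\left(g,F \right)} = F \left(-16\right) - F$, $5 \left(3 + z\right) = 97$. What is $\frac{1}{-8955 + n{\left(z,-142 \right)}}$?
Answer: $- \frac{1}{6541} \approx -0.00015288$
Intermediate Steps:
$z = \frac{82}{5}$ ($z = -3 + \frac{1}{5} \cdot 97 = -3 + \frac{97}{5} = \frac{82}{5} \approx 16.4$)
$n{\left(g,F \right)} = - 17 F$ ($n{\left(g,F \right)} = - 16 F - F = - 17 F$)
$\frac{1}{-8955 + n{\left(z,-142 \right)}} = \frac{1}{-8955 - -2414} = \frac{1}{-8955 + 2414} = \frac{1}{-6541} = - \frac{1}{6541}$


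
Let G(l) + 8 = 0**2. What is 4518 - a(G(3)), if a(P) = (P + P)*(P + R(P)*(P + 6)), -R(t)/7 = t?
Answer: 2598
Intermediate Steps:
R(t) = -7*t
G(l) = -8 (G(l) = -8 + 0**2 = -8 + 0 = -8)
a(P) = 2*P*(P - 7*P*(6 + P)) (a(P) = (P + P)*(P + (-7*P)*(P + 6)) = (2*P)*(P + (-7*P)*(6 + P)) = (2*P)*(P - 7*P*(6 + P)) = 2*P*(P - 7*P*(6 + P)))
4518 - a(G(3)) = 4518 - (-8)**2*(-82 - 14*(-8)) = 4518 - 64*(-82 + 112) = 4518 - 64*30 = 4518 - 1*1920 = 4518 - 1920 = 2598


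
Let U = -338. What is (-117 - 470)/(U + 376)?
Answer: -587/38 ≈ -15.447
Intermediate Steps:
(-117 - 470)/(U + 376) = (-117 - 470)/(-338 + 376) = -587/38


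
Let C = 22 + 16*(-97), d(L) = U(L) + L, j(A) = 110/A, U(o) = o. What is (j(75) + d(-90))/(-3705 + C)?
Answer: 2678/78525 ≈ 0.034104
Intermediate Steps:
d(L) = 2*L (d(L) = L + L = 2*L)
C = -1530 (C = 22 - 1552 = -1530)
(j(75) + d(-90))/(-3705 + C) = (110/75 + 2*(-90))/(-3705 - 1530) = (110*(1/75) - 180)/(-5235) = (22/15 - 180)*(-1/5235) = -2678/15*(-1/5235) = 2678/78525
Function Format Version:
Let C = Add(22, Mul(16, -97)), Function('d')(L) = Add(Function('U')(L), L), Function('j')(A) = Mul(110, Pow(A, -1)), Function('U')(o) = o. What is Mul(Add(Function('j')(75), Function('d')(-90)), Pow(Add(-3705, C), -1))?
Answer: Rational(2678, 78525) ≈ 0.034104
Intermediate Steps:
Function('d')(L) = Mul(2, L) (Function('d')(L) = Add(L, L) = Mul(2, L))
C = -1530 (C = Add(22, -1552) = -1530)
Mul(Add(Function('j')(75), Function('d')(-90)), Pow(Add(-3705, C), -1)) = Mul(Add(Mul(110, Pow(75, -1)), Mul(2, -90)), Pow(Add(-3705, -1530), -1)) = Mul(Add(Mul(110, Rational(1, 75)), -180), Pow(-5235, -1)) = Mul(Add(Rational(22, 15), -180), Rational(-1, 5235)) = Mul(Rational(-2678, 15), Rational(-1, 5235)) = Rational(2678, 78525)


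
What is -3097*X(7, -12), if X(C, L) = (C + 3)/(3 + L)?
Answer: 30970/9 ≈ 3441.1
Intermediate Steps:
X(C, L) = (3 + C)/(3 + L)
-3097*X(7, -12) = -3097*(3 + 7)/(3 - 12) = -3097*10/(-9) = -(-3097)*10/9 = -3097*(-10/9) = 30970/9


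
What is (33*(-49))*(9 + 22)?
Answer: -50127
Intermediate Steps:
(33*(-49))*(9 + 22) = -1617*31 = -50127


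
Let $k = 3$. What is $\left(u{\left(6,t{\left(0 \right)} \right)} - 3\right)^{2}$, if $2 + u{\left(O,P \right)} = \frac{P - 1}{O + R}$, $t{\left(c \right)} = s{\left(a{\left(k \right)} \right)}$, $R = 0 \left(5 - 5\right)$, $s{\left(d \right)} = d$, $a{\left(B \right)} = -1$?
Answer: $\frac{256}{9} \approx 28.444$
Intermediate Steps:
$R = 0$ ($R = 0 \cdot 0 = 0$)
$t{\left(c \right)} = -1$
$u{\left(O,P \right)} = -2 + \frac{-1 + P}{O}$ ($u{\left(O,P \right)} = -2 + \frac{P - 1}{O + 0} = -2 + \frac{-1 + P}{O}$)
$\left(u{\left(6,t{\left(0 \right)} \right)} - 3\right)^{2} = \left(\frac{-1 - 1 - 12}{6} - 3\right)^{2} = \left(\frac{1}{6} \left(-14\right) - 3\right)^{2} = \left(- \frac{7}{3} - 3\right)^{2} = \left(- \frac{16}{3}\right)^{2} = \frac{256}{9}$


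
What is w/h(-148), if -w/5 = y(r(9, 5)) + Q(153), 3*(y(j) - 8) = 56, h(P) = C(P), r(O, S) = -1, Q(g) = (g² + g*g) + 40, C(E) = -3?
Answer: 703270/9 ≈ 78141.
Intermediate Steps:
Q(g) = 40 + 2*g² (Q(g) = (g² + g²) + 40 = 2*g² + 40 = 40 + 2*g²)
h(P) = -3
y(j) = 80/3 (y(j) = 8 + (⅓)*56 = 8 + 56/3 = 80/3)
w = -703270/3 (w = -5*(80/3 + (40 + 2*153²)) = -5*(80/3 + (40 + 2*23409)) = -5*(80/3 + (40 + 46818)) = -5*(80/3 + 46858) = -5*140654/3 = -703270/3 ≈ -2.3442e+5)
w/h(-148) = -703270/3/(-3) = -703270/3*(-⅓) = 703270/9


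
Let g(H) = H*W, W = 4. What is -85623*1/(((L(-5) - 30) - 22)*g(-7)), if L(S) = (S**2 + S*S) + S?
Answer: -85623/196 ≈ -436.85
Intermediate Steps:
L(S) = S + 2*S**2 (L(S) = (S**2 + S**2) + S = 2*S**2 + S = S + 2*S**2)
g(H) = 4*H (g(H) = H*4 = 4*H)
-85623*1/(((L(-5) - 30) - 22)*g(-7)) = -85623*(-1/(28*((-5*(1 + 2*(-5)) - 30) - 22))) = -85623*(-1/(28*((-5*(1 - 10) - 30) - 22))) = -85623*(-1/(28*((-5*(-9) - 30) - 22))) = -85623*(-1/(28*((45 - 30) - 22))) = -85623*(-1/(28*(15 - 22))) = -85623/((-7*(-28))) = -85623/196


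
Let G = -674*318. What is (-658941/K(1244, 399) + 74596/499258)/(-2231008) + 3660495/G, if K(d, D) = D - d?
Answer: -143555665020135689239/8405404999456281440 ≈ -17.079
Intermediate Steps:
G = -214332
(-658941/K(1244, 399) + 74596/499258)/(-2231008) + 3660495/G = (-658941/(399 - 1*1244) + 74596/499258)/(-2231008) + 3660495/(-214332) = (-658941/(399 - 1244) + 74596*(1/499258))*(-1/2231008) + 3660495*(-1/214332) = (-658941/(-845) + 37298/249629)*(-1/2231008) - 1220165/71444 = (-658941*(-1/845) + 37298/249629)*(-1/2231008) - 1220165/71444 = (658941/845 + 37298/249629)*(-1/2231008) - 1220165/71444 = (164522299699/210936505)*(-1/2231008) - 1220165/71444 = -164522299699/470601030147040 - 1220165/71444 = -143555665020135689239/8405404999456281440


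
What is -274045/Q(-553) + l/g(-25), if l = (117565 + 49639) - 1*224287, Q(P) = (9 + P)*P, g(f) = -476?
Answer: 35802411/300832 ≈ 119.01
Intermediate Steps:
Q(P) = P*(9 + P)
l = -57083 (l = 167204 - 224287 = -57083)
-274045/Q(-553) + l/g(-25) = -274045*(-1/(553*(9 - 553))) - 57083/(-476) = -274045/((-553*(-544))) - 57083*(-1/476) = -274045/300832 + 57083/476 = 35802411/300832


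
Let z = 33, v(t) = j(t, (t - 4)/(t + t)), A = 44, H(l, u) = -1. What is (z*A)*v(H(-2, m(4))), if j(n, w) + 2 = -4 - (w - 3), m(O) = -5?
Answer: -7986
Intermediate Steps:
j(n, w) = -3 - w (j(n, w) = -2 + (-4 - (w - 3)) = -2 + (-4 - (-3 + w)) = -2 + (-4 + (3 - w)) = -2 + (-1 - w) = -3 - w)
v(t) = -3 - (-4 + t)/(2*t) (v(t) = -3 - (t - 4)/(t + t) = -3 - (-4 + t)/(2*t))
(z*A)*v(H(-2, m(4))) = (33*44)*(-7/2 + 2/(-1)) = 1452*(-7/2 + 2*(-1)) = 1452*(-7/2 - 2) = 1452*(-11/2) = -7986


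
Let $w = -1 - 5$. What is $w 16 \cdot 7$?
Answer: $-672$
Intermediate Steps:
$w = -6$ ($w = -1 - 5 = -6$)
$w 16 \cdot 7 = \left(-6\right) 16 \cdot 7 = \left(-96\right) 7 = -672$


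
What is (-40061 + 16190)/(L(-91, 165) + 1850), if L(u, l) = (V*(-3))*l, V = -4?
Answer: -23871/3830 ≈ -6.2326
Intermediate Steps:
L(u, l) = 12*l (L(u, l) = (-4*(-3))*l = 12*l)
(-40061 + 16190)/(L(-91, 165) + 1850) = (-40061 + 16190)/(12*165 + 1850) = -23871/(1980 + 1850) = -23871/3830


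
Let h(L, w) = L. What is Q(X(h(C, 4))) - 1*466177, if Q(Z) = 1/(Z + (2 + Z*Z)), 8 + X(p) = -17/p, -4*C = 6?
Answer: -68994187/148 ≈ -4.6618e+5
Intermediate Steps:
C = -3/2 (C = -¼*6 = -3/2 ≈ -1.5000)
X(p) = -8 - 17/p
Q(Z) = 1/(2 + Z + Z²) (Q(Z) = 1/(Z + (2 + Z²)) = 1/(2 + Z + Z²))
Q(X(h(C, 4))) - 1*466177 = 1/(2 + (-8 - 17/(-3/2)) + (-8 - 17/(-3/2))²) - 1*466177 = 1/(2 + (-8 - 17*(-⅔)) + (-8 - 17*(-⅔))²) - 466177 = 1/(2 + (-8 + 34/3) + (-8 + 34/3)²) - 466177 = 1/(2 + 10/3 + (10/3)²) - 466177 = 1/(2 + 10/3 + 100/9) - 466177 = 1/(148/9) - 466177 = 9/148 - 466177 = -68994187/148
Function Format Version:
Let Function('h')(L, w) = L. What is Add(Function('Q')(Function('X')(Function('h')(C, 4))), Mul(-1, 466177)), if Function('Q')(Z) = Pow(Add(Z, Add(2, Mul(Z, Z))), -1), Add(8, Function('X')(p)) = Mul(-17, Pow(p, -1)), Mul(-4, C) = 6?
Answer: Rational(-68994187, 148) ≈ -4.6618e+5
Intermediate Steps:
C = Rational(-3, 2) (C = Mul(Rational(-1, 4), 6) = Rational(-3, 2) ≈ -1.5000)
Function('X')(p) = Add(-8, Mul(-17, Pow(p, -1)))
Function('Q')(Z) = Pow(Add(2, Z, Pow(Z, 2)), -1) (Function('Q')(Z) = Pow(Add(Z, Add(2, Pow(Z, 2))), -1) = Pow(Add(2, Z, Pow(Z, 2)), -1))
Add(Function('Q')(Function('X')(Function('h')(C, 4))), Mul(-1, 466177)) = Add(Pow(Add(2, Add(-8, Mul(-17, Pow(Rational(-3, 2), -1))), Pow(Add(-8, Mul(-17, Pow(Rational(-3, 2), -1))), 2)), -1), Mul(-1, 466177)) = Add(Pow(Add(2, Add(-8, Mul(-17, Rational(-2, 3))), Pow(Add(-8, Mul(-17, Rational(-2, 3))), 2)), -1), -466177) = Add(Pow(Add(2, Add(-8, Rational(34, 3)), Pow(Add(-8, Rational(34, 3)), 2)), -1), -466177) = Add(Pow(Add(2, Rational(10, 3), Pow(Rational(10, 3), 2)), -1), -466177) = Add(Pow(Add(2, Rational(10, 3), Rational(100, 9)), -1), -466177) = Add(Pow(Rational(148, 9), -1), -466177) = Add(Rational(9, 148), -466177) = Rational(-68994187, 148)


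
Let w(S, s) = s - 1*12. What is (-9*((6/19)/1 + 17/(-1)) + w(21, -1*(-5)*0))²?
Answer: 6890625/361 ≈ 19088.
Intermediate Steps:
w(S, s) = -12 + s (w(S, s) = s - 12 = -12 + s)
(-9*((6/19)/1 + 17/(-1)) + w(21, -1*(-5)*0))² = (-9*((6/19)/1 + 17/(-1)) + (-12 - 1*(-5)*0))² = (-9*((6*(1/19))*1 + 17*(-1)) + (-12 + 5*0))² = (-9*((6/19)*1 - 17) + (-12 + 0))² = (-9*(6/19 - 17) - 12)² = (-9*(-317/19) - 12)² = (2853/19 - 12)² = (2625/19)² = 6890625/361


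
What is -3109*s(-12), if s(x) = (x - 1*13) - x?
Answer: 40417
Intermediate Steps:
s(x) = -13 (s(x) = (x - 13) - x = (-13 + x) - x = -13)
-3109*s(-12) = -3109*(-13) = 40417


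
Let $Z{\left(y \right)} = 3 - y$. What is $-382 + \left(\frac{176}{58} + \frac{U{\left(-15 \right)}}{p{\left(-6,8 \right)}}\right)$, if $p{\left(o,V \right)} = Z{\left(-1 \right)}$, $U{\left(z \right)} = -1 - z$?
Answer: $- \frac{21777}{58} \approx -375.47$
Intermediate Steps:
$p{\left(o,V \right)} = 4$ ($p{\left(o,V \right)} = 3 - -1 = 3 + 1 = 4$)
$-382 + \left(\frac{176}{58} + \frac{U{\left(-15 \right)}}{p{\left(-6,8 \right)}}\right) = -382 + \left(\frac{176}{58} + \frac{-1 - -15}{4}\right) = -382 + \left(176 \cdot \frac{1}{58} + \left(-1 + 15\right) \frac{1}{4}\right) = -382 + \left(\frac{88}{29} + 14 \cdot \frac{1}{4}\right) = -382 + \left(\frac{88}{29} + \frac{7}{2}\right) = -382 + \frac{379}{58} = - \frac{21777}{58}$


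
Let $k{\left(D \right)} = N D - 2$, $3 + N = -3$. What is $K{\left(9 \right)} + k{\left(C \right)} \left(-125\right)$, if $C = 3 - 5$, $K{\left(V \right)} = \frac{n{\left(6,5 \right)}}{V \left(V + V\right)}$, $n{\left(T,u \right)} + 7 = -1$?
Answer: $- \frac{101254}{81} \approx -1250.0$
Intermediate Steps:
$N = -6$ ($N = -3 - 3 = -6$)
$n{\left(T,u \right)} = -8$ ($n{\left(T,u \right)} = -7 - 1 = -8$)
$K{\left(V \right)} = - \frac{4}{V^{2}}$ ($K{\left(V \right)} = - \frac{8}{V \left(V + V\right)} = - \frac{8}{V 2 V} = - \frac{8}{2 V^{2}} = - 8 \frac{1}{2 V^{2}} = - \frac{4}{V^{2}}$)
$C = -2$
$k{\left(D \right)} = -2 - 6 D$ ($k{\left(D \right)} = - 6 D - 2 = -2 - 6 D$)
$K{\left(9 \right)} + k{\left(C \right)} \left(-125\right) = - \frac{4}{81} + \left(-2 - -12\right) \left(-125\right) = \left(-4\right) \frac{1}{81} + \left(-2 + 12\right) \left(-125\right) = - \frac{4}{81} + 10 \left(-125\right) = - \frac{4}{81} - 1250 = - \frac{101254}{81}$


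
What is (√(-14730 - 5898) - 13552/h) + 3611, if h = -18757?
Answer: 67745079/18757 + 6*I*√573 ≈ 3611.7 + 143.62*I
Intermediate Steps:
(√(-14730 - 5898) - 13552/h) + 3611 = (√(-14730 - 5898) - 13552/(-18757)) + 3611 = (√(-20628) - 13552*(-1/18757)) + 3611 = (6*I*√573 + 13552/18757) + 3611 = (13552/18757 + 6*I*√573) + 3611 = 67745079/18757 + 6*I*√573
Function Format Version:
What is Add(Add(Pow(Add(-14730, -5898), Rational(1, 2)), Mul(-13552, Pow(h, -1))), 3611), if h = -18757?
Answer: Add(Rational(67745079, 18757), Mul(6, I, Pow(573, Rational(1, 2)))) ≈ Add(3611.7, Mul(143.62, I))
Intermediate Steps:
Add(Add(Pow(Add(-14730, -5898), Rational(1, 2)), Mul(-13552, Pow(h, -1))), 3611) = Add(Add(Pow(Add(-14730, -5898), Rational(1, 2)), Mul(-13552, Pow(-18757, -1))), 3611) = Add(Add(Pow(-20628, Rational(1, 2)), Mul(-13552, Rational(-1, 18757))), 3611) = Add(Add(Mul(6, I, Pow(573, Rational(1, 2))), Rational(13552, 18757)), 3611) = Add(Add(Rational(13552, 18757), Mul(6, I, Pow(573, Rational(1, 2)))), 3611) = Add(Rational(67745079, 18757), Mul(6, I, Pow(573, Rational(1, 2))))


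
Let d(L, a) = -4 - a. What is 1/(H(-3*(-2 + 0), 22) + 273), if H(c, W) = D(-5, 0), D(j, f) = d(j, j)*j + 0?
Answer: 1/268 ≈ 0.0037313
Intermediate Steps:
D(j, f) = j*(-4 - j) (D(j, f) = (-4 - j)*j + 0 = j*(-4 - j) + 0 = j*(-4 - j))
H(c, W) = -5 (H(c, W) = -1*(-5)*(4 - 5) = -1*(-5)*(-1) = -5)
1/(H(-3*(-2 + 0), 22) + 273) = 1/(-5 + 273) = 1/268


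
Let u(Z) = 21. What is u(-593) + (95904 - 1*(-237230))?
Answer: 333155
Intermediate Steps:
u(-593) + (95904 - 1*(-237230)) = 21 + (95904 - 1*(-237230)) = 21 + (95904 + 237230) = 21 + 333134 = 333155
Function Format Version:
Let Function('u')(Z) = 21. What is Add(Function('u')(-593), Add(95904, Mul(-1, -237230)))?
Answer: 333155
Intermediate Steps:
Add(Function('u')(-593), Add(95904, Mul(-1, -237230))) = Add(21, Add(95904, Mul(-1, -237230))) = Add(21, Add(95904, 237230)) = Add(21, 333134) = 333155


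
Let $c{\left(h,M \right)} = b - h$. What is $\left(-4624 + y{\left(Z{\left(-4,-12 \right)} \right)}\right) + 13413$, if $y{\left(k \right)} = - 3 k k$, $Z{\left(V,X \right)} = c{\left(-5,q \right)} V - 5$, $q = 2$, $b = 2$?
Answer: $5522$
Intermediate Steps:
$c{\left(h,M \right)} = 2 - h$
$Z{\left(V,X \right)} = -5 + 7 V$ ($Z{\left(V,X \right)} = \left(2 - -5\right) V - 5 = \left(2 + 5\right) V - 5 = 7 V - 5 = -5 + 7 V$)
$y{\left(k \right)} = - 3 k^{2}$
$\left(-4624 + y{\left(Z{\left(-4,-12 \right)} \right)}\right) + 13413 = \left(-4624 - 3 \left(-5 + 7 \left(-4\right)\right)^{2}\right) + 13413 = \left(-4624 - 3 \left(-5 - 28\right)^{2}\right) + 13413 = \left(-4624 - 3 \left(-33\right)^{2}\right) + 13413 = \left(-4624 - 3267\right) + 13413 = -7891 + 13413 = 5522$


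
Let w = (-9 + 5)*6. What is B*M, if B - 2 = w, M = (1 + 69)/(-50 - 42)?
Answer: 385/23 ≈ 16.739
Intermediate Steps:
M = -35/46 (M = 70/(-92) = 70*(-1/92) = -35/46 ≈ -0.76087)
w = -24 (w = -4*6 = -24)
B = -22 (B = 2 - 24 = -22)
B*M = -22*(-35/46) = 385/23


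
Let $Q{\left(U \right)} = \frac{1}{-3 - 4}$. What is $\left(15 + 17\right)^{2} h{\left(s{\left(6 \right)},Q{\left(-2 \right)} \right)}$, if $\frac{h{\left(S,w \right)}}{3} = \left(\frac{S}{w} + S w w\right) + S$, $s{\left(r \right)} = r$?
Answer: $- \frac{5400576}{49} \approx -1.1022 \cdot 10^{5}$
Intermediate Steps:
$Q{\left(U \right)} = - \frac{1}{7}$ ($Q{\left(U \right)} = \frac{1}{-7} = - \frac{1}{7}$)
$h{\left(S,w \right)} = 3 S + \frac{3 S}{w} + 3 S w^{2}$ ($h{\left(S,w \right)} = 3 \left(\left(\frac{S}{w} + S w w\right) + S\right) = 3 \left(\left(\frac{S}{w} + S w^{2}\right) + S\right) = 3 \left(S + \frac{S}{w} + S w^{2}\right) = 3 S + \frac{3 S}{w} + 3 S w^{2}$)
$\left(15 + 17\right)^{2} h{\left(s{\left(6 \right)},Q{\left(-2 \right)} \right)} = \left(15 + 17\right)^{2} \cdot 3 \cdot 6 \frac{1}{- \frac{1}{7}} \left(1 - \frac{1}{7} + \left(- \frac{1}{7}\right)^{3}\right) = 32^{2} \cdot 3 \cdot 6 \left(-7\right) \left(1 - \frac{1}{7} - \frac{1}{343}\right) = 1024 \cdot 3 \cdot 6 \left(-7\right) \frac{293}{343} = 1024 \left(- \frac{5274}{49}\right) = - \frac{5400576}{49}$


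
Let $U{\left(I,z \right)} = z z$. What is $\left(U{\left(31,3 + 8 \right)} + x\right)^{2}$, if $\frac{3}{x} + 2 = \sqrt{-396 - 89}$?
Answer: $\frac{\left(-19721 + i \sqrt{485}\right)^{2}}{26569} \approx 14638.0 - 32.693 i$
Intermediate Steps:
$U{\left(I,z \right)} = z^{2}$
$x = \frac{3}{-2 + i \sqrt{485}}$ ($x = \frac{3}{-2 + \sqrt{-396 - 89}} = \frac{3}{-2 + \sqrt{-485}} = \frac{3}{-2 + i \sqrt{485}} \approx -0.01227 - 0.13511 i$)
$\left(U{\left(31,3 + 8 \right)} + x\right)^{2} = \left(\left(3 + 8\right)^{2} - \left(\frac{2}{163} + \frac{i \sqrt{485}}{163}\right)\right)^{2} = \left(11^{2} - \left(\frac{2}{163} + \frac{i \sqrt{485}}{163}\right)\right)^{2} = \left(121 - \left(\frac{2}{163} + \frac{i \sqrt{485}}{163}\right)\right)^{2} = \left(\frac{19721}{163} - \frac{i \sqrt{485}}{163}\right)^{2}$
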